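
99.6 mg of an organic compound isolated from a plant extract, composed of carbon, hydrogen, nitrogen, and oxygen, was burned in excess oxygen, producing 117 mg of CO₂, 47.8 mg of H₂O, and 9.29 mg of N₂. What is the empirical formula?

mol C = 0.117 g CO₂ ÷ 44.009 g/mol = 0.002659 mol
mol H = 2 × 0.0478 g H₂O ÷ 18.015 g/mol = 0.005307 mol
mol N = 2 × 0.00929 g N₂ ÷ 28.014 g/mol = 0.0006632 mol
mass O = 0.0996 − (0.03193 + 0.005349 + 0.009290) = 0.05303 g → mol O = 0.05303 ÷ 15.999 = 0.003315 mol
Divide by the smallest (0.0006632 mol): C 4.008, H 8.001, N 1.000, O 4.997

C4H8NO5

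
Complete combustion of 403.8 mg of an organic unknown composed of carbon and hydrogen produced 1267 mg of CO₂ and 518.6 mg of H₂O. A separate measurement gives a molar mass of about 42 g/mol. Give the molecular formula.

mol C = 1.267 g CO₂ ÷ 44.009 g/mol = 0.028790 mol
mol H = 2 × 0.5186 g H₂O ÷ 18.015 g/mol = 0.057574 mol
Divide by the smallest (0.028790 mol): C 1.000, H 2.000
Empirical formula: CH2
Empirical-formula mass = 14.03 g/mol; 42 ÷ 14.03 ≈ 3, so the molecular formula is C3H6.

C3H6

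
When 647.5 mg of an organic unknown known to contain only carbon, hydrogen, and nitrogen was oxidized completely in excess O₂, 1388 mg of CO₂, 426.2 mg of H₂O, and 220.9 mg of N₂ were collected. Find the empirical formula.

C2H3N

mol C = 1.388 g CO₂ ÷ 44.009 g/mol = 0.031539 mol
mol H = 2 × 0.4262 g H₂O ÷ 18.015 g/mol = 0.047316 mol
mol N = 2 × 0.2209 g N₂ ÷ 28.014 g/mol = 0.015771 mol
Divide by the smallest (0.015771 mol): C 2.000, H 3.000, N 1.000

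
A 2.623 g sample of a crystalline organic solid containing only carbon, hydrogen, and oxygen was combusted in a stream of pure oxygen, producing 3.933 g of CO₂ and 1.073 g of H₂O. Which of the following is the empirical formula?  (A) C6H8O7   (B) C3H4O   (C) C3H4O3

mol C = 3.933 g CO₂ ÷ 44.009 g/mol = 0.089368 mol
mol H = 2 × 1.073 g H₂O ÷ 18.015 g/mol = 0.11912 mol
mass O = 2.623 − (1.0734 + 0.12008) = 1.4295 g → mol O = 1.4295 ÷ 15.999 = 0.089351 mol
Divide by the smallest (0.089351 mol): C 1.000, H 1.333, O 1.000
Multiplying each by 3 gives whole numbers: C 3.00, H 4.00, O 3.00

(C) C3H4O3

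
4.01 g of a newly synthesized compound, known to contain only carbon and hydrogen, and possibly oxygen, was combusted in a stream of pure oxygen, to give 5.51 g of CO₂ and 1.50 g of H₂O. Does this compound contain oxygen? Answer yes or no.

mol C = 5.51 g CO₂ ÷ 44.009 g/mol = 0.1252 mol
mol H = 2 × 1.50 g H₂O ÷ 18.015 g/mol = 0.1665 mol
C and H account for only 1.672 g of the 4.01 g sample; the remaining 2.338 g must be oxygen.

yes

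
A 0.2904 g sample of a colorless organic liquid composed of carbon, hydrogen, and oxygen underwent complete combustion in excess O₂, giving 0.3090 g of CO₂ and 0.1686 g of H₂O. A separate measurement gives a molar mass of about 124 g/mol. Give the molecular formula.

C3H8O5

mol C = 0.3090 g CO₂ ÷ 44.009 g/mol = 0.0070213 mol
mol H = 2 × 0.1686 g H₂O ÷ 18.015 g/mol = 0.018718 mol
mass O = 0.2904 − (0.084333 + 0.018867) = 0.18720 g → mol O = 0.18720 ÷ 15.999 = 0.011701 mol
Divide by the smallest (0.0070213 mol): C 1.000, H 2.666, O 1.666
Multiplying each by 3 gives whole numbers: C 3.00, H 8.00, O 5.00
Empirical formula: C3H8O5
Empirical-formula mass = 124.09 g/mol; 124 ÷ 124.09 ≈ 1, so the molecular formula is C3H8O5.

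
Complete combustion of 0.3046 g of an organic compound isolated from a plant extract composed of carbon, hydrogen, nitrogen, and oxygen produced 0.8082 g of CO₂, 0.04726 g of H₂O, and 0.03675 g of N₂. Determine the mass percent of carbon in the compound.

72.41%

mol C = 0.8082 g CO₂ ÷ 44.009 g/mol = 0.018364 mol
mol H = 2 × 0.04726 g H₂O ÷ 18.015 g/mol = 0.0052467 mol
mol N = 2 × 0.03675 g N₂ ÷ 28.014 g/mol = 0.0026237 mol
mass O = 0.3046 − (0.22058 + 0.0052887 + 0.036750) = 0.041986 g → mol O = 0.041986 ÷ 15.999 = 0.0026243 mol
mass % C = 0.22058 g ÷ 0.3046 g × 100%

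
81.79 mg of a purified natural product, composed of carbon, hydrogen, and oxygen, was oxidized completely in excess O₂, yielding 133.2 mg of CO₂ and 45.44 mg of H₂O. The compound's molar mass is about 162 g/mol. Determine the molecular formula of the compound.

C6H10O5

mol C = 0.1332 g CO₂ ÷ 44.009 g/mol = 0.0030267 mol
mol H = 2 × 0.04544 g H₂O ÷ 18.015 g/mol = 0.0050447 mol
mass O = 0.08179 − (0.036353 + 0.0050850) = 0.040352 g → mol O = 0.040352 ÷ 15.999 = 0.0025221 mol
Divide by the smallest (0.0025221 mol): C 1.200, H 2.000, O 1.000
Multiplying each by 5 gives whole numbers: C 6.00, H 10.00, O 5.00
Empirical formula: C6H10O5
Empirical-formula mass = 162.14 g/mol; 162 ÷ 162.14 ≈ 1, so the molecular formula is C6H10O5.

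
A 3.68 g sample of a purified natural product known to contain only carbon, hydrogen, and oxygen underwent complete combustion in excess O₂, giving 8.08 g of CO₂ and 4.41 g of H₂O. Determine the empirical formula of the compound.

mol C = 8.08 g CO₂ ÷ 44.009 g/mol = 0.1836 mol
mol H = 2 × 4.41 g H₂O ÷ 18.015 g/mol = 0.4896 mol
mass O = 3.68 − (2.205 + 0.4935) = 0.9813 g → mol O = 0.9813 ÷ 15.999 = 0.06133 mol
Divide by the smallest (0.06133 mol): C 2.993, H 7.982, O 1.000

C3H8O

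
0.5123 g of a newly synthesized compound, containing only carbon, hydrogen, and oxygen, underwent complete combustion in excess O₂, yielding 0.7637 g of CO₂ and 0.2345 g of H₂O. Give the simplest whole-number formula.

mol C = 0.7637 g CO₂ ÷ 44.009 g/mol = 0.017353 mol
mol H = 2 × 0.2345 g H₂O ÷ 18.015 g/mol = 0.026034 mol
mass O = 0.5123 − (0.20843 + 0.026242) = 0.27763 g → mol O = 0.27763 ÷ 15.999 = 0.017353 mol
Divide by the smallest (0.017353 mol): C 1.000, H 1.500, O 1.000
Multiplying each by 2 gives whole numbers: C 2.00, H 3.00, O 2.00

C2H3O2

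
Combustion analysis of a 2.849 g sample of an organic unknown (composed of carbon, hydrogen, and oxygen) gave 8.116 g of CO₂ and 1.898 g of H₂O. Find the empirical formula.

mol C = 8.116 g CO₂ ÷ 44.009 g/mol = 0.18442 mol
mol H = 2 × 1.898 g H₂O ÷ 18.015 g/mol = 0.21071 mol
mass O = 2.849 − (2.2150 + 0.21240) = 0.42157 g → mol O = 0.42157 ÷ 15.999 = 0.026350 mol
Divide by the smallest (0.026350 mol): C 6.999, H 7.997, O 1.000

C7H8O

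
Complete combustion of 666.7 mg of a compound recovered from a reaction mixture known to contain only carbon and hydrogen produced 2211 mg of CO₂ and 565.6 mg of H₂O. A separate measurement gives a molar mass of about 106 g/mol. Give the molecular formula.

C8H10

mol C = 2.211 g CO₂ ÷ 44.009 g/mol = 0.050240 mol
mol H = 2 × 0.5656 g H₂O ÷ 18.015 g/mol = 0.062792 mol
Divide by the smallest (0.050240 mol): C 1.000, H 1.250
Multiplying each by 4 gives whole numbers: C 4.00, H 5.00
Empirical formula: C4H5
Empirical-formula mass = 53.08 g/mol; 106 ÷ 53.08 ≈ 2, so the molecular formula is C8H10.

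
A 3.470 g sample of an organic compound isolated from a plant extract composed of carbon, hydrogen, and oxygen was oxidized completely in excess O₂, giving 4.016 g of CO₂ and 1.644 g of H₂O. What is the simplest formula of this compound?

C2H4O3

mol C = 4.016 g CO₂ ÷ 44.009 g/mol = 0.091254 mol
mol H = 2 × 1.644 g H₂O ÷ 18.015 g/mol = 0.18251 mol
mass O = 3.470 − (1.0961 + 0.18397) = 2.1900 g → mol O = 2.1900 ÷ 15.999 = 0.13688 mol
Divide by the smallest (0.091254 mol): C 1.000, H 2.000, O 1.500
Multiplying each by 2 gives whole numbers: C 2.00, H 4.00, O 3.00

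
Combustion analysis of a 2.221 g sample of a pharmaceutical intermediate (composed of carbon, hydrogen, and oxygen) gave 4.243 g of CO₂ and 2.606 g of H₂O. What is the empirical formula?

mol C = 4.243 g CO₂ ÷ 44.009 g/mol = 0.096412 mol
mol H = 2 × 2.606 g H₂O ÷ 18.015 g/mol = 0.28931 mol
mass O = 2.221 − (1.1580 + 0.29163) = 0.77137 g → mol O = 0.77137 ÷ 15.999 = 0.048213 mol
Divide by the smallest (0.048213 mol): C 2.000, H 6.001, O 1.000

C2H6O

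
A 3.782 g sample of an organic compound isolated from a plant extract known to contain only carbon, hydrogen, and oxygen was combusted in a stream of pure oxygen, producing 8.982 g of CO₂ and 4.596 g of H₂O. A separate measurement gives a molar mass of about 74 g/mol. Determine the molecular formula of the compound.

mol C = 8.982 g CO₂ ÷ 44.009 g/mol = 0.20409 mol
mol H = 2 × 4.596 g H₂O ÷ 18.015 g/mol = 0.51024 mol
mass O = 3.782 − (2.4514 + 0.51432) = 0.81630 g → mol O = 0.81630 ÷ 15.999 = 0.051022 mol
Divide by the smallest (0.051022 mol): C 4.000, H 10.000, O 1.000
Empirical formula: C4H10O
Empirical-formula mass = 74.12 g/mol; 74 ÷ 74.12 ≈ 1, so the molecular formula is C4H10O.

C4H10O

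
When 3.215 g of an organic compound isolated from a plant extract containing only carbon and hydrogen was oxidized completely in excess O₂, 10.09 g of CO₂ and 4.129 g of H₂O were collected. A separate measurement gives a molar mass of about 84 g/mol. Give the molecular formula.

C6H12

mol C = 10.09 g CO₂ ÷ 44.009 g/mol = 0.22927 mol
mol H = 2 × 4.129 g H₂O ÷ 18.015 g/mol = 0.45840 mol
Divide by the smallest (0.22927 mol): C 1.000, H 1.999
Empirical formula: CH2
Empirical-formula mass = 14.03 g/mol; 84 ÷ 14.03 ≈ 6, so the molecular formula is C6H12.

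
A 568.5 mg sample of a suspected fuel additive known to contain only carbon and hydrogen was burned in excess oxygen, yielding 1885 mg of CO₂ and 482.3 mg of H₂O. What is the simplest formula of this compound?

C4H5

mol C = 1.885 g CO₂ ÷ 44.009 g/mol = 0.042832 mol
mol H = 2 × 0.4823 g H₂O ÷ 18.015 g/mol = 0.053544 mol
Divide by the smallest (0.042832 mol): C 1.000, H 1.250
Multiplying each by 4 gives whole numbers: C 4.00, H 5.00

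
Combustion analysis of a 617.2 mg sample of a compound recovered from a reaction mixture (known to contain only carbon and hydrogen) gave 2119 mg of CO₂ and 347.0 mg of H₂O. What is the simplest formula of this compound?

C5H4

mol C = 2.119 g CO₂ ÷ 44.009 g/mol = 0.048149 mol
mol H = 2 × 0.3470 g H₂O ÷ 18.015 g/mol = 0.038523 mol
Divide by the smallest (0.038523 mol): C 1.250, H 1.000
Multiplying each by 4 gives whole numbers: C 5.00, H 4.00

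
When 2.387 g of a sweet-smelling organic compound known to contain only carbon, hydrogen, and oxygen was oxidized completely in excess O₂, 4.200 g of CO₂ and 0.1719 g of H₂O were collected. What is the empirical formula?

mol C = 4.200 g CO₂ ÷ 44.009 g/mol = 0.095435 mol
mol H = 2 × 0.1719 g H₂O ÷ 18.015 g/mol = 0.019084 mol
mass O = 2.387 − (1.1463 + 0.019237) = 1.2215 g → mol O = 1.2215 ÷ 15.999 = 0.076348 mol
Divide by the smallest (0.019084 mol): C 5.001, H 1.000, O 4.001

C5HO4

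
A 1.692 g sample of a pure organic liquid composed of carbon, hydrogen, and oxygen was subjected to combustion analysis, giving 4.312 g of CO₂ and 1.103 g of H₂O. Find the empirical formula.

C4H5O

mol C = 4.312 g CO₂ ÷ 44.009 g/mol = 0.097980 mol
mol H = 2 × 1.103 g H₂O ÷ 18.015 g/mol = 0.12245 mol
mass O = 1.692 − (1.1768 + 0.12343) = 0.39173 g → mol O = 0.39173 ÷ 15.999 = 0.024485 mol
Divide by the smallest (0.024485 mol): C 4.002, H 5.001, O 1.000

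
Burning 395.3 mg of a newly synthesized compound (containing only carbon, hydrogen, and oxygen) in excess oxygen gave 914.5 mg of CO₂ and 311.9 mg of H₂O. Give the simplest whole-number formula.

C3H5O

mol C = 0.9145 g CO₂ ÷ 44.009 g/mol = 0.020780 mol
mol H = 2 × 0.3119 g H₂O ÷ 18.015 g/mol = 0.034627 mol
mass O = 0.3953 − (0.24959 + 0.034904) = 0.11081 g → mol O = 0.11081 ÷ 15.999 = 0.0069260 mol
Divide by the smallest (0.0069260 mol): C 3.000, H 4.999, O 1.000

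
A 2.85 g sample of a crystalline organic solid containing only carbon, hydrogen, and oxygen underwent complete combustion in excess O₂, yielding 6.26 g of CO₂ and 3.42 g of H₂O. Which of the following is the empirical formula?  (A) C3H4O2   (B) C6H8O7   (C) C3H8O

(C) C3H8O

mol C = 6.26 g CO₂ ÷ 44.009 g/mol = 0.1422 mol
mol H = 2 × 3.42 g H₂O ÷ 18.015 g/mol = 0.3797 mol
mass O = 2.85 − (1.708 + 0.3827) = 0.7588 g → mol O = 0.7588 ÷ 15.999 = 0.04743 mol
Divide by the smallest (0.04743 mol): C 2.999, H 8.006, O 1.000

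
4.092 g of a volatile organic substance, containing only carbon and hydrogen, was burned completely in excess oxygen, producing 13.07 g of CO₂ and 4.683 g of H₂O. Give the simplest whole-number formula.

mol C = 13.07 g CO₂ ÷ 44.009 g/mol = 0.29698 mol
mol H = 2 × 4.683 g H₂O ÷ 18.015 g/mol = 0.51990 mol
Divide by the smallest (0.29698 mol): C 1.000, H 1.751
Multiplying each by 4 gives whole numbers: C 4.00, H 7.00

C4H7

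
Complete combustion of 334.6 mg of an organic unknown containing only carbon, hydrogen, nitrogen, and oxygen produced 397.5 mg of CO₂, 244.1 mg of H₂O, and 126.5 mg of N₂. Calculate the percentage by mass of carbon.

mol C = 0.3975 g CO₂ ÷ 44.009 g/mol = 0.0090322 mol
mol H = 2 × 0.2441 g H₂O ÷ 18.015 g/mol = 0.027100 mol
mol N = 2 × 0.1265 g N₂ ÷ 28.014 g/mol = 0.0090312 mol
mass O = 0.3346 − (0.10849 + 0.027316 + 0.12650) = 0.072297 g → mol O = 0.072297 ÷ 15.999 = 0.0045189 mol
mass % C = 0.10849 g ÷ 0.3346 g × 100%

32.42%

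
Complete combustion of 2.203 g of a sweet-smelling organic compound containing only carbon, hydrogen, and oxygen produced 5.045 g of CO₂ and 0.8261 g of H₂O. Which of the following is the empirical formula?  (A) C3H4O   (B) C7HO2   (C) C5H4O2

mol C = 5.045 g CO₂ ÷ 44.009 g/mol = 0.11464 mol
mol H = 2 × 0.8261 g H₂O ÷ 18.015 g/mol = 0.091712 mol
mass O = 2.203 − (1.3769 + 0.092446) = 0.73367 g → mol O = 0.73367 ÷ 15.999 = 0.045857 mol
Divide by the smallest (0.045857 mol): C 2.500, H 2.000, O 1.000
Multiplying each by 2 gives whole numbers: C 5.00, H 4.00, O 2.00

(C) C5H4O2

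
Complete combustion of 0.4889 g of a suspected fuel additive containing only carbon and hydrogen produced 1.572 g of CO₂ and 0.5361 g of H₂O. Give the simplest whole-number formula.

C3H5

mol C = 1.572 g CO₂ ÷ 44.009 g/mol = 0.035720 mol
mol H = 2 × 0.5361 g H₂O ÷ 18.015 g/mol = 0.059517 mol
Divide by the smallest (0.035720 mol): C 1.000, H 1.666
Multiplying each by 3 gives whole numbers: C 3.00, H 5.00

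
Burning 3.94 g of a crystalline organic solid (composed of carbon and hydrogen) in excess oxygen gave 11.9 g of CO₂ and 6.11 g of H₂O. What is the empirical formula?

C2H5

mol C = 11.9 g CO₂ ÷ 44.009 g/mol = 0.2704 mol
mol H = 2 × 6.11 g H₂O ÷ 18.015 g/mol = 0.6783 mol
Divide by the smallest (0.2704 mol): C 1.000, H 2.509
Multiplying each by 2 gives whole numbers: C 2.00, H 5.02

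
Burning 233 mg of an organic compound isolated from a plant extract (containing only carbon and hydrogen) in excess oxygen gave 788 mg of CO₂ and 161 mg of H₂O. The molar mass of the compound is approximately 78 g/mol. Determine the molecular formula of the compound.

C6H6

mol C = 0.788 g CO₂ ÷ 44.009 g/mol = 0.01791 mol
mol H = 2 × 0.161 g H₂O ÷ 18.015 g/mol = 0.01787 mol
Divide by the smallest (0.01787 mol): C 1.002, H 1.000
Empirical formula: CH
Empirical-formula mass = 13.02 g/mol; 78 ÷ 13.02 ≈ 6, so the molecular formula is C6H6.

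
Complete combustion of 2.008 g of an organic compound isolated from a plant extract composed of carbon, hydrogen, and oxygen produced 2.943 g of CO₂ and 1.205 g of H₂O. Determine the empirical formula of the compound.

mol C = 2.943 g CO₂ ÷ 44.009 g/mol = 0.066873 mol
mol H = 2 × 1.205 g H₂O ÷ 18.015 g/mol = 0.13378 mol
mass O = 2.008 − (0.80321 + 0.13485) = 1.0699 g → mol O = 1.0699 ÷ 15.999 = 0.066876 mol
Divide by the smallest (0.066873 mol): C 1.000, H 2.000, O 1.000

CH2O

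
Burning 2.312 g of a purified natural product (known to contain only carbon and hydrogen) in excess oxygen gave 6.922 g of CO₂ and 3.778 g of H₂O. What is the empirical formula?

mol C = 6.922 g CO₂ ÷ 44.009 g/mol = 0.15729 mol
mol H = 2 × 3.778 g H₂O ÷ 18.015 g/mol = 0.41943 mol
Divide by the smallest (0.15729 mol): C 1.000, H 2.667
Multiplying each by 3 gives whole numbers: C 3.00, H 8.00

C3H8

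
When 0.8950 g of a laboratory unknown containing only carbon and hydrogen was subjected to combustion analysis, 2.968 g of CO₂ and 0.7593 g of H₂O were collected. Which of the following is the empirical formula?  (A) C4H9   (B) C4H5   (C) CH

(B) C4H5

mol C = 2.968 g CO₂ ÷ 44.009 g/mol = 0.067441 mol
mol H = 2 × 0.7593 g H₂O ÷ 18.015 g/mol = 0.084296 mol
Divide by the smallest (0.067441 mol): C 1.000, H 1.250
Multiplying each by 4 gives whole numbers: C 4.00, H 5.00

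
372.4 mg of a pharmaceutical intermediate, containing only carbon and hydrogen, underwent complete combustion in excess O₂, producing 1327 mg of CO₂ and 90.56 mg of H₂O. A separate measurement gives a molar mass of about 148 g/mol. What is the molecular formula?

mol C = 1.327 g CO₂ ÷ 44.009 g/mol = 0.030153 mol
mol H = 2 × 0.09056 g H₂O ÷ 18.015 g/mol = 0.010054 mol
Divide by the smallest (0.010054 mol): C 2.999, H 1.000
Empirical formula: C3H
Empirical-formula mass = 37.04 g/mol; 148 ÷ 37.04 ≈ 4, so the molecular formula is C12H4.

C12H4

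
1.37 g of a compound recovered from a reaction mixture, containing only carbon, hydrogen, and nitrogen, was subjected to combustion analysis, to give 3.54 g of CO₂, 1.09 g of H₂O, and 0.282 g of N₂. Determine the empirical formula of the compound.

C4H6N

mol C = 3.54 g CO₂ ÷ 44.009 g/mol = 0.08044 mol
mol H = 2 × 1.09 g H₂O ÷ 18.015 g/mol = 0.1210 mol
mol N = 2 × 0.282 g N₂ ÷ 28.014 g/mol = 0.02013 mol
Divide by the smallest (0.02013 mol): C 3.995, H 6.011, N 1.000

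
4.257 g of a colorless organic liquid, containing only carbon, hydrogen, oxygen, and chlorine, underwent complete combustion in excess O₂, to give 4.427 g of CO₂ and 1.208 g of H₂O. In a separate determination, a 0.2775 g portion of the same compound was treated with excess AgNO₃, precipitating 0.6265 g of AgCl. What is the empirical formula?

C3H4Cl2O

mol C = 4.427 g CO₂ ÷ 44.009 g/mol = 0.10059 mol
mol H = 2 × 1.208 g H₂O ÷ 18.015 g/mol = 0.13411 mol
From the AgCl data: mol Cl per gram of compound = (0.6265 ÷ 143.318) ÷ 0.2775 = 0.015753 mol/g, so in the 4.257 g combustion sample mol Cl = 0.067060 mol
mass O = 4.257 − (1.2082 + 0.13518 + 2.3773) = 0.53633 g → mol O = 0.53633 ÷ 15.999 = 0.033523 mol
Divide by the smallest (0.033523 mol): C 3.001, H 4.001, Cl 2.000, O 1.000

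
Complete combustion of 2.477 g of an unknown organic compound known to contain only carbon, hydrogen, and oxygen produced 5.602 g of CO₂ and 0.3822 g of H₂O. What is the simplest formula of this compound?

C9H3O4

mol C = 5.602 g CO₂ ÷ 44.009 g/mol = 0.12729 mol
mol H = 2 × 0.3822 g H₂O ÷ 18.015 g/mol = 0.042431 mol
mass O = 2.477 − (1.5289 + 0.042771) = 0.90532 g → mol O = 0.90532 ÷ 15.999 = 0.056586 mol
Divide by the smallest (0.042431 mol): C 3.000, H 1.000, O 1.334
Multiplying each by 3 gives whole numbers: C 9.00, H 3.00, O 4.00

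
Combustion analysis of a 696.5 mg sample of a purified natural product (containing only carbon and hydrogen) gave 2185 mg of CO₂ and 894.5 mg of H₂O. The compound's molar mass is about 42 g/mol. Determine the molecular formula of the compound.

mol C = 2.185 g CO₂ ÷ 44.009 g/mol = 0.049649 mol
mol H = 2 × 0.8945 g H₂O ÷ 18.015 g/mol = 0.099306 mol
Divide by the smallest (0.049649 mol): C 1.000, H 2.000
Empirical formula: CH2
Empirical-formula mass = 14.03 g/mol; 42 ÷ 14.03 ≈ 3, so the molecular formula is C3H6.

C3H6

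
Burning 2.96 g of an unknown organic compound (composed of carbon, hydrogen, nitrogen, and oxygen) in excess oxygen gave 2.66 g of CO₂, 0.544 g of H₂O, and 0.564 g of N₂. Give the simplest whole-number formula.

mol C = 2.66 g CO₂ ÷ 44.009 g/mol = 0.06044 mol
mol H = 2 × 0.544 g H₂O ÷ 18.015 g/mol = 0.06039 mol
mol N = 2 × 0.564 g N₂ ÷ 28.014 g/mol = 0.04027 mol
mass O = 2.96 − (0.7260 + 0.06088 + 0.5640) = 1.609 g → mol O = 1.609 ÷ 15.999 = 0.1006 mol
Divide by the smallest (0.04027 mol): C 1.501, H 1.500, N 1.000, O 2.498
Multiplying each by 2 gives whole numbers: C 3.00, H 3.00, N 2.00, O 5.00

C3H3N2O5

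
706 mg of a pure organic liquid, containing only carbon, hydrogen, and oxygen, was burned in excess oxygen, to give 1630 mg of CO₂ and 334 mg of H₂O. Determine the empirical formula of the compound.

mol C = 1.63 g CO₂ ÷ 44.009 g/mol = 0.03704 mol
mol H = 2 × 0.334 g H₂O ÷ 18.015 g/mol = 0.03708 mol
mass O = 0.706 − (0.4449 + 0.03738) = 0.2238 g → mol O = 0.2238 ÷ 15.999 = 0.01399 mol
Divide by the smallest (0.01399 mol): C 2.648, H 2.651, O 1.000
Multiplying each by 3 gives whole numbers: C 7.94, H 7.95, O 3.00

C8H8O3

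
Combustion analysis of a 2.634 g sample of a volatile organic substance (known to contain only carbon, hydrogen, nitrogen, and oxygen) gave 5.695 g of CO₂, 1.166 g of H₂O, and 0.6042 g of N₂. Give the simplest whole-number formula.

C6H6N2O

mol C = 5.695 g CO₂ ÷ 44.009 g/mol = 0.12941 mol
mol H = 2 × 1.166 g H₂O ÷ 18.015 g/mol = 0.12945 mol
mol N = 2 × 0.6042 g N₂ ÷ 28.014 g/mol = 0.043136 mol
mass O = 2.634 − (1.5543 + 0.13048 + 0.60420) = 0.34503 g → mol O = 0.34503 ÷ 15.999 = 0.021566 mol
Divide by the smallest (0.021566 mol): C 6.001, H 6.002, N 2.000, O 1.000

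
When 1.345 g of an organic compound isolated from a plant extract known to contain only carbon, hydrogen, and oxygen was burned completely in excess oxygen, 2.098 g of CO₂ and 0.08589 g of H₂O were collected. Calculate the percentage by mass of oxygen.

mol C = 2.098 g CO₂ ÷ 44.009 g/mol = 0.047672 mol
mol H = 2 × 0.08589 g H₂O ÷ 18.015 g/mol = 0.0095354 mol
mass O = 1.345 − (0.57259 + 0.0096117) = 0.76280 g → mol O = 0.76280 ÷ 15.999 = 0.047678 mol
mass % O = 0.76280 g ÷ 1.345 g × 100%

56.71%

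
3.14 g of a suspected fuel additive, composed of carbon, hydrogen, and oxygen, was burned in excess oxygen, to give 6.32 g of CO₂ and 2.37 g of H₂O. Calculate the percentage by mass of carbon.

54.9%

mol C = 6.32 g CO₂ ÷ 44.009 g/mol = 0.1436 mol
mol H = 2 × 2.37 g H₂O ÷ 18.015 g/mol = 0.2631 mol
mass O = 3.14 − (1.725 + 0.2652) = 1.150 g → mol O = 1.150 ÷ 15.999 = 0.07187 mol
mass % C = 1.725 g ÷ 3.14 g × 100%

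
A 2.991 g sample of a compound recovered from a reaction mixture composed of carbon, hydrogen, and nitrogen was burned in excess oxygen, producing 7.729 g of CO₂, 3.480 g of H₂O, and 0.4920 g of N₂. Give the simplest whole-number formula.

C5H11N

mol C = 7.729 g CO₂ ÷ 44.009 g/mol = 0.17562 mol
mol H = 2 × 3.480 g H₂O ÷ 18.015 g/mol = 0.38634 mol
mol N = 2 × 0.4920 g N₂ ÷ 28.014 g/mol = 0.035125 mol
Divide by the smallest (0.035125 mol): C 5.000, H 10.999, N 1.000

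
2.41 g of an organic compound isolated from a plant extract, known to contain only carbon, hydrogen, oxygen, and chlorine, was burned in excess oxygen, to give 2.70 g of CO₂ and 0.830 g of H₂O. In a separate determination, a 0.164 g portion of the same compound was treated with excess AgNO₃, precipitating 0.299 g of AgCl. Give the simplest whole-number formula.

C2H3ClO

mol C = 2.70 g CO₂ ÷ 44.009 g/mol = 0.06135 mol
mol H = 2 × 0.830 g H₂O ÷ 18.015 g/mol = 0.09215 mol
From the AgCl data: mol Cl per gram of compound = (0.299 ÷ 143.318) ÷ 0.164 = 0.01272 mol/g, so in the 2.41 g combustion sample mol Cl = 0.03066 mol
mass O = 2.41 − (0.7369 + 0.09288 + 1.087) = 0.4934 g → mol O = 0.4934 ÷ 15.999 = 0.03084 mol
Divide by the smallest (0.03066 mol): C 2.001, H 3.006, Cl 1.000, O 1.006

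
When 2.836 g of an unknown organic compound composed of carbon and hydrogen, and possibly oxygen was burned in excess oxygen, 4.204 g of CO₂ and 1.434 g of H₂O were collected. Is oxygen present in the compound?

yes

mol C = 4.204 g CO₂ ÷ 44.009 g/mol = 0.095526 mol
mol H = 2 × 1.434 g H₂O ÷ 18.015 g/mol = 0.15920 mol
C and H account for only 1.3078 g of the 2.836 g sample; the remaining 1.5282 g must be oxygen.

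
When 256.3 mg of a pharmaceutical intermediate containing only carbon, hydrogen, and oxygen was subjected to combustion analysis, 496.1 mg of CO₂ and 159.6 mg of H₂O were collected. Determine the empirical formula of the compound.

C7H11O4

mol C = 0.4961 g CO₂ ÷ 44.009 g/mol = 0.011273 mol
mol H = 2 × 0.1596 g H₂O ÷ 18.015 g/mol = 0.017719 mol
mass O = 0.2563 − (0.13540 + 0.017860) = 0.10304 g → mol O = 0.10304 ÷ 15.999 = 0.0064406 mol
Divide by the smallest (0.0064406 mol): C 1.750, H 2.751, O 1.000
Multiplying each by 4 gives whole numbers: C 7.00, H 11.00, O 4.00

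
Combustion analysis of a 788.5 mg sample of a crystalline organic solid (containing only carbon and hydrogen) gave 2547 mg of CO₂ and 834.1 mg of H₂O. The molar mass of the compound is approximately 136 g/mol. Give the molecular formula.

mol C = 2.547 g CO₂ ÷ 44.009 g/mol = 0.057875 mol
mol H = 2 × 0.8341 g H₂O ÷ 18.015 g/mol = 0.092601 mol
Divide by the smallest (0.057875 mol): C 1.000, H 1.600
Multiplying each by 5 gives whole numbers: C 5.00, H 8.00
Empirical formula: C5H8
Empirical-formula mass = 68.12 g/mol; 136 ÷ 68.12 ≈ 2, so the molecular formula is C10H16.

C10H16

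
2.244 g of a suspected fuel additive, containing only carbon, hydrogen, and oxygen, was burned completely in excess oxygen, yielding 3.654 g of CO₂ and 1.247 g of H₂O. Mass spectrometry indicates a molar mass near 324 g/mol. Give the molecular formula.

mol C = 3.654 g CO₂ ÷ 44.009 g/mol = 0.083028 mol
mol H = 2 × 1.247 g H₂O ÷ 18.015 g/mol = 0.13844 mol
mass O = 2.244 − (0.99725 + 0.13955) = 1.1072 g → mol O = 1.1072 ÷ 15.999 = 0.069204 mol
Divide by the smallest (0.069204 mol): C 1.200, H 2.000, O 1.000
Multiplying each by 5 gives whole numbers: C 6.00, H 10.00, O 5.00
Empirical formula: C6H10O5
Empirical-formula mass = 162.14 g/mol; 324 ÷ 162.14 ≈ 2, so the molecular formula is C12H20O10.

C12H20O10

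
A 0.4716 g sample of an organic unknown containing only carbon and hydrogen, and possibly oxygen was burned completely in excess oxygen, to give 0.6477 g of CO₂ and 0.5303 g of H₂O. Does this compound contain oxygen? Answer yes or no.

yes

mol C = 0.6477 g CO₂ ÷ 44.009 g/mol = 0.014717 mol
mol H = 2 × 0.5303 g H₂O ÷ 18.015 g/mol = 0.058873 mol
C and H account for only 0.23612 g of the 0.4716 g sample; the remaining 0.23548 g must be oxygen.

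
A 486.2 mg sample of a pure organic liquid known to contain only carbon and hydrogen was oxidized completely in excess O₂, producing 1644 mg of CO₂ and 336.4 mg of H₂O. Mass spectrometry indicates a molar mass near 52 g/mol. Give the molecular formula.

mol C = 1.644 g CO₂ ÷ 44.009 g/mol = 0.037356 mol
mol H = 2 × 0.3364 g H₂O ÷ 18.015 g/mol = 0.037347 mol
Divide by the smallest (0.037347 mol): C 1.000, H 1.000
Empirical formula: CH
Empirical-formula mass = 13.02 g/mol; 52 ÷ 13.02 ≈ 4, so the molecular formula is C4H4.

C4H4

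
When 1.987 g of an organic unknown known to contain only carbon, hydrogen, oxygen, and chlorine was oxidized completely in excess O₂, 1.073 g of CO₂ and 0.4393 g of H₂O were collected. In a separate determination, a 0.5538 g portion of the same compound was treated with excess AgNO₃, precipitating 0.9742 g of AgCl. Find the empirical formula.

mol C = 1.073 g CO₂ ÷ 44.009 g/mol = 0.024381 mol
mol H = 2 × 0.4393 g H₂O ÷ 18.015 g/mol = 0.048770 mol
From the AgCl data: mol Cl per gram of compound = (0.9742 ÷ 143.318) ÷ 0.5538 = 0.012274 mol/g, so in the 1.987 g combustion sample mol Cl = 0.024389 mol
mass O = 1.987 − (0.29284 + 0.049161 + 0.86459) = 0.78041 g → mol O = 0.78041 ÷ 15.999 = 0.048779 mol
Divide by the smallest (0.024381 mol): C 1.000, H 2.000, Cl 1.000, O 2.001

CH2ClO2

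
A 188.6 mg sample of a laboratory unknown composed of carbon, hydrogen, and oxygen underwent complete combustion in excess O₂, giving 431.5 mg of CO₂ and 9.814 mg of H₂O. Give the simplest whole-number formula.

mol C = 0.4315 g CO₂ ÷ 44.009 g/mol = 0.0098048 mol
mol H = 2 × 0.009814 g H₂O ÷ 18.015 g/mol = 0.0010895 mol
mass O = 0.1886 − (0.11777 + 0.0010983) = 0.069736 g → mol O = 0.069736 ÷ 15.999 = 0.0043588 mol
Divide by the smallest (0.0010895 mol): C 8.999, H 1.000, O 4.001

C9HO4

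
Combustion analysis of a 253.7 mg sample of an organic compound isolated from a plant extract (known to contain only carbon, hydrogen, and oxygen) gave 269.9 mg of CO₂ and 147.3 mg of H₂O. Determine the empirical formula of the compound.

C3H8O5

mol C = 0.2699 g CO₂ ÷ 44.009 g/mol = 0.0061328 mol
mol H = 2 × 0.1473 g H₂O ÷ 18.015 g/mol = 0.016353 mol
mass O = 0.2537 − (0.073661 + 0.016484) = 0.16355 g → mol O = 0.16355 ÷ 15.999 = 0.010223 mol
Divide by the smallest (0.0061328 mol): C 1.000, H 2.666, O 1.667
Multiplying each by 3 gives whole numbers: C 3.00, H 8.00, O 5.00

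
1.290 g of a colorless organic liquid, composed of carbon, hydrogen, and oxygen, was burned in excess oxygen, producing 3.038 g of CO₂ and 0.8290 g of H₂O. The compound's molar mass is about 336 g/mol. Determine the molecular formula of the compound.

C18H24O6

mol C = 3.038 g CO₂ ÷ 44.009 g/mol = 0.069031 mol
mol H = 2 × 0.8290 g H₂O ÷ 18.015 g/mol = 0.092034 mol
mass O = 1.290 − (0.82914 + 0.092771) = 0.36809 g → mol O = 0.36809 ÷ 15.999 = 0.023007 mol
Divide by the smallest (0.023007 mol): C 3.000, H 4.000, O 1.000
Empirical formula: C3H4O
Empirical-formula mass = 56.06 g/mol; 336 ÷ 56.06 ≈ 6, so the molecular formula is C18H24O6.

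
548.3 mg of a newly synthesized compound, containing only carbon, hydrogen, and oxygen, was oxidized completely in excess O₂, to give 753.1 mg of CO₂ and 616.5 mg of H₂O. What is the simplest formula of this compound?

CH4O

mol C = 0.7531 g CO₂ ÷ 44.009 g/mol = 0.017112 mol
mol H = 2 × 0.6165 g H₂O ÷ 18.015 g/mol = 0.068443 mol
mass O = 0.5483 − (0.20554 + 0.068991) = 0.27377 g → mol O = 0.27377 ÷ 15.999 = 0.017112 mol
Divide by the smallest (0.017112 mol): C 1.000, H 4.000, O 1.000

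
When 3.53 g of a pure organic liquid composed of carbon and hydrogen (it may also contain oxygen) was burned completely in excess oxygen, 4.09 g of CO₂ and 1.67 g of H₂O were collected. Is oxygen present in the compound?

yes

mol C = 4.09 g CO₂ ÷ 44.009 g/mol = 0.09294 mol
mol H = 2 × 1.67 g H₂O ÷ 18.015 g/mol = 0.1854 mol
C and H account for only 1.303 g of the 3.53 g sample; the remaining 2.227 g must be oxygen.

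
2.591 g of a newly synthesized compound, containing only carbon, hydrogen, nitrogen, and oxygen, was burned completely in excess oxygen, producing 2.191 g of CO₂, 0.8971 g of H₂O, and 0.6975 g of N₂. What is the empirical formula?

mol C = 2.191 g CO₂ ÷ 44.009 g/mol = 0.049785 mol
mol H = 2 × 0.8971 g H₂O ÷ 18.015 g/mol = 0.099595 mol
mol N = 2 × 0.6975 g N₂ ÷ 28.014 g/mol = 0.049797 mol
mass O = 2.591 − (0.59797 + 0.10039 + 0.69750) = 1.1951 g → mol O = 1.1951 ÷ 15.999 = 0.074701 mol
Divide by the smallest (0.049785 mol): C 1.000, H 2.000, N 1.000, O 1.500
Multiplying each by 2 gives whole numbers: C 2.00, H 4.00, N 2.00, O 3.00

C2H4N2O3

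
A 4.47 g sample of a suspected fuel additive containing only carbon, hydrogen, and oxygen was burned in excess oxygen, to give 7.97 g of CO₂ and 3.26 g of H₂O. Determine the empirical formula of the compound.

C3H6O2

mol C = 7.97 g CO₂ ÷ 44.009 g/mol = 0.1811 mol
mol H = 2 × 3.26 g H₂O ÷ 18.015 g/mol = 0.3619 mol
mass O = 4.47 − (2.175 + 0.3648) = 1.930 g → mol O = 1.930 ÷ 15.999 = 0.1206 mol
Divide by the smallest (0.1206 mol): C 1.501, H 3.000, O 1.000
Multiplying each by 2 gives whole numbers: C 3.00, H 6.00, O 2.00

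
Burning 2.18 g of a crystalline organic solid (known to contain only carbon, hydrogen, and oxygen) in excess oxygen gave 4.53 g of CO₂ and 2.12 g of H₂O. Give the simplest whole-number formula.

mol C = 4.53 g CO₂ ÷ 44.009 g/mol = 0.1029 mol
mol H = 2 × 2.12 g H₂O ÷ 18.015 g/mol = 0.2354 mol
mass O = 2.18 − (1.236 + 0.2372) = 0.7064 g → mol O = 0.7064 ÷ 15.999 = 0.04415 mol
Divide by the smallest (0.04415 mol): C 2.331, H 5.330, O 1.000
Multiplying each by 3 gives whole numbers: C 6.99, H 15.99, O 3.00

C7H16O3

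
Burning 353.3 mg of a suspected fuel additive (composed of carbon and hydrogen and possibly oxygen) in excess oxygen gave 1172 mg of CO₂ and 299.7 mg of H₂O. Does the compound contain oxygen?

mol C = 1.172 g CO₂ ÷ 44.009 g/mol = 0.026631 mol
mol H = 2 × 0.2997 g H₂O ÷ 18.015 g/mol = 0.033272 mol
C and H together account for 0.35340 g — essentially the entire 0.3533 g sample — so the compound contains no oxygen.

no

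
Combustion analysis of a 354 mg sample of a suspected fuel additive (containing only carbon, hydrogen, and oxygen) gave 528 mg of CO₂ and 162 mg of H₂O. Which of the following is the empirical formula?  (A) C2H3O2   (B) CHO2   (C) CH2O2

mol C = 0.528 g CO₂ ÷ 44.009 g/mol = 0.01200 mol
mol H = 2 × 0.162 g H₂O ÷ 18.015 g/mol = 0.01799 mol
mass O = 0.354 − (0.1441 + 0.01813) = 0.1918 g → mol O = 0.1918 ÷ 15.999 = 0.01199 mol
Divide by the smallest (0.01199 mol): C 1.001, H 1.500, O 1.000
Multiplying each by 2 gives whole numbers: C 2.00, H 3.00, O 2.00

(A) C2H3O2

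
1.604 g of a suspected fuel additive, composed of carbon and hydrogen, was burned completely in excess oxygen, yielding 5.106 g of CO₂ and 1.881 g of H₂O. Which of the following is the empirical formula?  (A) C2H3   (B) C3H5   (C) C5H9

(C) C5H9

mol C = 5.106 g CO₂ ÷ 44.009 g/mol = 0.11602 mol
mol H = 2 × 1.881 g H₂O ÷ 18.015 g/mol = 0.20883 mol
Divide by the smallest (0.11602 mol): C 1.000, H 1.800
Multiplying each by 5 gives whole numbers: C 5.00, H 9.00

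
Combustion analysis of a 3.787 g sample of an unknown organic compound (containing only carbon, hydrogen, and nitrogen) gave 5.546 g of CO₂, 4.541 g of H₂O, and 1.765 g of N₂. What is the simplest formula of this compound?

CH4N

mol C = 5.546 g CO₂ ÷ 44.009 g/mol = 0.12602 mol
mol H = 2 × 4.541 g H₂O ÷ 18.015 g/mol = 0.50414 mol
mol N = 2 × 1.765 g N₂ ÷ 28.014 g/mol = 0.12601 mol
Divide by the smallest (0.12601 mol): C 1.000, H 4.001, N 1.000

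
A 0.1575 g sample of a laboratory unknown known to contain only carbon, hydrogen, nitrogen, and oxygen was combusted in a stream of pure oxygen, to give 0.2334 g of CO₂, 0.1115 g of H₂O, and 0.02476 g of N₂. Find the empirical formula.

C3H7NO2

mol C = 0.2334 g CO₂ ÷ 44.009 g/mol = 0.0053035 mol
mol H = 2 × 0.1115 g H₂O ÷ 18.015 g/mol = 0.012379 mol
mol N = 2 × 0.02476 g N₂ ÷ 28.014 g/mol = 0.0017677 mol
mass O = 0.1575 − (0.063700 + 0.012478 + 0.024760) = 0.056563 g → mol O = 0.056563 ÷ 15.999 = 0.0035354 mol
Divide by the smallest (0.0017677 mol): C 3.000, H 7.003, N 1.000, O 2.000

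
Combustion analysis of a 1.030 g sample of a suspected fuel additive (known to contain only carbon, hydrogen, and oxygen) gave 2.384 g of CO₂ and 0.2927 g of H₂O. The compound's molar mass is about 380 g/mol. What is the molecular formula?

C20H12O8

mol C = 2.384 g CO₂ ÷ 44.009 g/mol = 0.054171 mol
mol H = 2 × 0.2927 g H₂O ÷ 18.015 g/mol = 0.032495 mol
mass O = 1.030 − (0.65064 + 0.032755) = 0.34660 g → mol O = 0.34660 ÷ 15.999 = 0.021664 mol
Divide by the smallest (0.021664 mol): C 2.501, H 1.500, O 1.000
Multiplying each by 2 gives whole numbers: C 5.00, H 3.00, O 2.00
Empirical formula: C5H3O2
Empirical-formula mass = 95.08 g/mol; 380 ÷ 95.08 ≈ 4, so the molecular formula is C20H12O8.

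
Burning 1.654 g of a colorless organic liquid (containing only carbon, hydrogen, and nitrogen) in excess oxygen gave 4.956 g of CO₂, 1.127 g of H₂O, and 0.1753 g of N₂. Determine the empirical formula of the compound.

C9H10N

mol C = 4.956 g CO₂ ÷ 44.009 g/mol = 0.11261 mol
mol H = 2 × 1.127 g H₂O ÷ 18.015 g/mol = 0.12512 mol
mol N = 2 × 0.1753 g N₂ ÷ 28.014 g/mol = 0.012515 mol
Divide by the smallest (0.012515 mol): C 8.998, H 9.997, N 1.000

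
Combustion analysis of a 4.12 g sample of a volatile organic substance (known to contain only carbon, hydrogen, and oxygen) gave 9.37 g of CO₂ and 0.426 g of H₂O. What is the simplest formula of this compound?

mol C = 9.37 g CO₂ ÷ 44.009 g/mol = 0.2129 mol
mol H = 2 × 0.426 g H₂O ÷ 18.015 g/mol = 0.04729 mol
mass O = 4.12 − (2.557 + 0.04767) = 1.515 g → mol O = 1.515 ÷ 15.999 = 0.09470 mol
Divide by the smallest (0.04729 mol): C 4.502, H 1.000, O 2.002
Multiplying each by 2 gives whole numbers: C 9.00, H 2.00, O 4.00

C9H2O4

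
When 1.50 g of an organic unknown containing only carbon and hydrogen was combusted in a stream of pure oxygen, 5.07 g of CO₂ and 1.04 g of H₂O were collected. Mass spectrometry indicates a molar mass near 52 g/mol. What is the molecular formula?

mol C = 5.07 g CO₂ ÷ 44.009 g/mol = 0.1152 mol
mol H = 2 × 1.04 g H₂O ÷ 18.015 g/mol = 0.1155 mol
Divide by the smallest (0.1152 mol): C 1.000, H 1.002
Empirical formula: CH
Empirical-formula mass = 13.02 g/mol; 52 ÷ 13.02 ≈ 4, so the molecular formula is C4H4.

C4H4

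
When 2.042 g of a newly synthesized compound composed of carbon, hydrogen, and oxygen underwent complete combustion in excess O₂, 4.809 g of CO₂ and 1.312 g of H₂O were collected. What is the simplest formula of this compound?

C3H4O

mol C = 4.809 g CO₂ ÷ 44.009 g/mol = 0.10927 mol
mol H = 2 × 1.312 g H₂O ÷ 18.015 g/mol = 0.14566 mol
mass O = 2.042 − (1.3125 + 0.14682) = 0.58270 g → mol O = 0.58270 ÷ 15.999 = 0.036421 mol
Divide by the smallest (0.036421 mol): C 3.000, H 3.999, O 1.000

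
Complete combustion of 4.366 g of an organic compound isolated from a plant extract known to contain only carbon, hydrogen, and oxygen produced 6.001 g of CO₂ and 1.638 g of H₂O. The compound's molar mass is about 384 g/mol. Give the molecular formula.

mol C = 6.001 g CO₂ ÷ 44.009 g/mol = 0.13636 mol
mol H = 2 × 1.638 g H₂O ÷ 18.015 g/mol = 0.18185 mol
mass O = 4.366 − (1.6378 + 0.18330) = 2.5449 g → mol O = 2.5449 ÷ 15.999 = 0.15907 mol
Divide by the smallest (0.13636 mol): C 1.000, H 1.334, O 1.167
Multiplying each by 6 gives whole numbers: C 6.00, H 8.00, O 7.00
Empirical formula: C6H8O7
Empirical-formula mass = 192.12 g/mol; 384 ÷ 192.12 ≈ 2, so the molecular formula is C12H16O14.

C12H16O14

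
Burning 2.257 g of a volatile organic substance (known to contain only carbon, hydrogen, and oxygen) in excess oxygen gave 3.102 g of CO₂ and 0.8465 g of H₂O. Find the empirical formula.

C6H8O7

mol C = 3.102 g CO₂ ÷ 44.009 g/mol = 0.070486 mol
mol H = 2 × 0.8465 g H₂O ÷ 18.015 g/mol = 0.093977 mol
mass O = 2.257 − (0.84660 + 0.094729) = 1.3157 g → mol O = 1.3157 ÷ 15.999 = 0.082234 mol
Divide by the smallest (0.070486 mol): C 1.000, H 1.333, O 1.167
Multiplying each by 6 gives whole numbers: C 6.00, H 8.00, O 7.00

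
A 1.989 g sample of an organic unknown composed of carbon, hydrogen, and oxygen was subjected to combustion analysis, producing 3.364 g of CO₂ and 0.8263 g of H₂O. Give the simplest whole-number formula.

mol C = 3.364 g CO₂ ÷ 44.009 g/mol = 0.076439 mol
mol H = 2 × 0.8263 g H₂O ÷ 18.015 g/mol = 0.091735 mol
mass O = 1.989 − (0.91811 + 0.092469) = 0.97842 g → mol O = 0.97842 ÷ 15.999 = 0.061155 mol
Divide by the smallest (0.061155 mol): C 1.250, H 1.500, O 1.000
Multiplying each by 4 gives whole numbers: C 5.00, H 6.00, O 4.00

C5H6O4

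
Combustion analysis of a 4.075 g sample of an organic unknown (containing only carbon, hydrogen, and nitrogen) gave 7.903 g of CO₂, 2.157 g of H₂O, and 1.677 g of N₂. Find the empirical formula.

mol C = 7.903 g CO₂ ÷ 44.009 g/mol = 0.17958 mol
mol H = 2 × 2.157 g H₂O ÷ 18.015 g/mol = 0.23947 mol
mol N = 2 × 1.677 g N₂ ÷ 28.014 g/mol = 0.11973 mol
Divide by the smallest (0.11973 mol): C 1.500, H 2.000, N 1.000
Multiplying each by 2 gives whole numbers: C 3.00, H 4.00, N 2.00

C3H4N2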